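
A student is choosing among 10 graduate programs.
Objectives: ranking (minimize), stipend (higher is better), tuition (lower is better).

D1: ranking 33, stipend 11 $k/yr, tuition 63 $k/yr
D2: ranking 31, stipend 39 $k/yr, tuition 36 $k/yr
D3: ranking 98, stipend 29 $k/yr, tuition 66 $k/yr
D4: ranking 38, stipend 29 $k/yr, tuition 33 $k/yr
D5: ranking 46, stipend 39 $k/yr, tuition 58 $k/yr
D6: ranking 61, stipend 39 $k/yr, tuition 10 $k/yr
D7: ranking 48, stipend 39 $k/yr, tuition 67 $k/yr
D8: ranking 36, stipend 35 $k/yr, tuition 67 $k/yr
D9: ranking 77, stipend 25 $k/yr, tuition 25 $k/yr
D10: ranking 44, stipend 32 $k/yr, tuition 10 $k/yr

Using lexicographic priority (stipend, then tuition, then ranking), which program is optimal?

First maximize stipend: best is 39, kept {D2, D5, D6, D7}.
Then minimize tuition: best is 10, kept {D6}.

D6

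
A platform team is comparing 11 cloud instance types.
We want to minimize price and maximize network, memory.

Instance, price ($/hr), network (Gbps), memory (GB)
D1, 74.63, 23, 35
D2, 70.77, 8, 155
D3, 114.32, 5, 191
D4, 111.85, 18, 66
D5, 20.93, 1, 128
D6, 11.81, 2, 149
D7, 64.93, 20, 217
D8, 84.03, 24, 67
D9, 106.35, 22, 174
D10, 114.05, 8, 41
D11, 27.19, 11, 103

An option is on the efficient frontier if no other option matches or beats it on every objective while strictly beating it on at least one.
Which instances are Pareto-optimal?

D1: not dominated.
D2: dominated by D7 (price 64.93≤70.77, network 20≥8, memory 217≥155).
D3: dominated by D7 (price 64.93≤114.32, network 20≥5, memory 217≥191).
D4: dominated by D7 (price 64.93≤111.85, network 20≥18, memory 217≥66).
D5: dominated by D6 (price 11.81≤20.93, network 2≥1, memory 149≥128).
D6: not dominated (best price).
D7: not dominated (best memory).
D8: not dominated (best network).
D9: not dominated.
D10: dominated by D2 (price 70.77≤114.05, network 8≥8, memory 155≥41).
D11: not dominated.

D1, D6, D7, D8, D9, D11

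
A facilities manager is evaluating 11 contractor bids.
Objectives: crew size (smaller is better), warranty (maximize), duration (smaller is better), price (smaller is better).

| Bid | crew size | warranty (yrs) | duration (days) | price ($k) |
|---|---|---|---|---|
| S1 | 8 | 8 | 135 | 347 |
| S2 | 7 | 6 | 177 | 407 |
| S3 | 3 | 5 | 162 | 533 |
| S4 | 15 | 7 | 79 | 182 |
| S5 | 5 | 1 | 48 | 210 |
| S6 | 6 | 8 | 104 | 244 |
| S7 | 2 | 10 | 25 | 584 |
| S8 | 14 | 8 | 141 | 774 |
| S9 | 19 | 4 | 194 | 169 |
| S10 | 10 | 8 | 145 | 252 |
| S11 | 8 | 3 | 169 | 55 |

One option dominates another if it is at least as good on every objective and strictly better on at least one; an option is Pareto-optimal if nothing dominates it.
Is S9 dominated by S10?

No

S10 vs S9: S10 is worse on price (252 vs 169), so it does not dominate S9.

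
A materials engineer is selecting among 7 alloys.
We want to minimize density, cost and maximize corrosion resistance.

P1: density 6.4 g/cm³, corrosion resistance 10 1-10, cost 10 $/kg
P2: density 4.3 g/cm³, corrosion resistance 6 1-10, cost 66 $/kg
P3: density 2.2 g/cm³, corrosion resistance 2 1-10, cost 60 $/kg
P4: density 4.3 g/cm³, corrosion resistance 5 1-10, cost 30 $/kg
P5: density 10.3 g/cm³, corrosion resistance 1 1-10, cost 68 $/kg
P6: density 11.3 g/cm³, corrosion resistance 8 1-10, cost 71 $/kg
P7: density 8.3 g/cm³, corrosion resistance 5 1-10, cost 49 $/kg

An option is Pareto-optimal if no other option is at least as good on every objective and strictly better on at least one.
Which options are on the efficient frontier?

P1, P2, P3, P4

P1: not dominated (best corrosion resistance).
P2: not dominated.
P3: not dominated (best density).
P4: not dominated.
P5: dominated by P1 (density 6.4≤10.3, corrosion resistance 10≥1, cost 10≤68).
P6: dominated by P1 (density 6.4≤11.3, corrosion resistance 10≥8, cost 10≤71).
P7: dominated by P1 (density 6.4≤8.3, corrosion resistance 10≥5, cost 10≤49).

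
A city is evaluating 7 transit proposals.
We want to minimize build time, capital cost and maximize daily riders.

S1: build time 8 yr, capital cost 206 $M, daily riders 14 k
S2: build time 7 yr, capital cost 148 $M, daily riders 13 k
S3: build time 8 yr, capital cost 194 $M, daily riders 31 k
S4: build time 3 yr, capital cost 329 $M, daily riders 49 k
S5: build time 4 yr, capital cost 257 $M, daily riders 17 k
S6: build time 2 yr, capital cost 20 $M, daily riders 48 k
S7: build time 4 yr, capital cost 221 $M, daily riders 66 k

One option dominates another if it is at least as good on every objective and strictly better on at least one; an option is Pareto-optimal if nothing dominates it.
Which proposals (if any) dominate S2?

S6

S6: build time 2≤7, capital cost 20≤148, daily riders 48≥13 — dominates S2.
Others (S1, S3, S4, S5, S7) are each worse than S2 on at least one objective.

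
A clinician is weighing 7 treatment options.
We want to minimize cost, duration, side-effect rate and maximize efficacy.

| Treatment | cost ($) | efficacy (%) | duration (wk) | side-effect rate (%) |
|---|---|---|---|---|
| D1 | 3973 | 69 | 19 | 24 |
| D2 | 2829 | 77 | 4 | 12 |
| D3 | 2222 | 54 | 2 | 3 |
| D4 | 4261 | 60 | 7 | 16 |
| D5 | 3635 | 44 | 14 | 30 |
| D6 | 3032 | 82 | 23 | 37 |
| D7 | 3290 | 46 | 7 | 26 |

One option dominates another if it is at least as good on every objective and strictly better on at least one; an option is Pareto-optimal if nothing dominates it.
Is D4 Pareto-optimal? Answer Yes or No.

No

D2 vs D4: cost 2829≤4261, efficacy 77≥60, duration 4≤7, side-effect rate 12≤16 — D2 is at least as good on every objective and strictly better on at least one, so D2 dominates D4.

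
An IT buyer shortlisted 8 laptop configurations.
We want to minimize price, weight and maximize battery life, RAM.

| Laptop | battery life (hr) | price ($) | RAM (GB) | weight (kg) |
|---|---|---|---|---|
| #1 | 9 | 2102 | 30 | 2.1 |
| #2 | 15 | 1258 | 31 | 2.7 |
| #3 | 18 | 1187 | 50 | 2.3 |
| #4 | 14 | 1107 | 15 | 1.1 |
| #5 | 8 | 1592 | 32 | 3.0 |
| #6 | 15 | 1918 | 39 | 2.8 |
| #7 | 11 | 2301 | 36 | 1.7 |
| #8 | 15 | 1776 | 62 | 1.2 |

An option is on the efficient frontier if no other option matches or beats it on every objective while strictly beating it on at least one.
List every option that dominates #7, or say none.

#8: battery life 15≥11, price 1776≤2301, RAM 62≥36, weight 1.2≤1.7 — dominates #7.
Others (#1, #2, #3, #4, #5, #6) are each worse than #7 on at least one objective.

#8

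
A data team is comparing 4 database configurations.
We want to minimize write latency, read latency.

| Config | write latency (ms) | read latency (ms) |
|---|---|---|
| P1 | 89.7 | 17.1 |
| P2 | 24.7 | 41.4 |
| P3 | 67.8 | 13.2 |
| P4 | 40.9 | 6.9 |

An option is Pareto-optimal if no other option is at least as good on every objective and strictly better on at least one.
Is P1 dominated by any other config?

P3 vs P1: write latency 67.8≤89.7, read latency 13.2≤17.1 — P3 is at least as good on every objective and strictly better on at least one, so P3 dominates P1.

Yes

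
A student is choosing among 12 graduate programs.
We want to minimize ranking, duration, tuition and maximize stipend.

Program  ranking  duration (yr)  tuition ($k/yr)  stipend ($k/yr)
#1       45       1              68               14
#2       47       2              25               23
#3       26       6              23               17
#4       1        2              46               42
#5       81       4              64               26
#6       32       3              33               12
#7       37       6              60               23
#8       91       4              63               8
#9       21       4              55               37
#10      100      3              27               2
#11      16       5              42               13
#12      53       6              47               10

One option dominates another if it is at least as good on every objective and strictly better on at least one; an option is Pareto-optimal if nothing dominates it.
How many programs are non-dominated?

6

#1: not dominated (best duration).
#2: not dominated.
#3: not dominated (best tuition).
#4: not dominated (best ranking).
#5: dominated by #4 (ranking 1≤81, duration 2≤4, tuition 46≤64, stipend 42≥26).
#6: not dominated.
#7: dominated by #4 (ranking 1≤37, duration 2≤6, tuition 46≤60, stipend 42≥23).
#8: dominated by #2 (ranking 47≤91, duration 2≤4, tuition 25≤63, stipend 23≥8).
#9: dominated by #4 (ranking 1≤21, duration 2≤4, tuition 46≤55, stipend 42≥37).
#10: dominated by #2 (ranking 47≤100, duration 2≤3, tuition 25≤27, stipend 23≥2).
#11: not dominated.
#12: dominated by #2 (ranking 47≤53, duration 2≤6, tuition 25≤47, stipend 23≥10).
Pareto-optimal: #1, #2, #3, #4, #6, #11 → 6.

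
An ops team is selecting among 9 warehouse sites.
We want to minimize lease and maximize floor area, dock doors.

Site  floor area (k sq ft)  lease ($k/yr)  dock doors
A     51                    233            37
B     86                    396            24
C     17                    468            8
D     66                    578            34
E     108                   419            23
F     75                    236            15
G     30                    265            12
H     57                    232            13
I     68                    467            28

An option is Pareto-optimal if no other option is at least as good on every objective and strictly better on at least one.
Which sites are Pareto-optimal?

A: not dominated (best dock doors).
B: not dominated.
C: dominated by A (floor area 51≥17, lease 233≤468, dock doors 37≥8).
D: not dominated.
E: not dominated (best floor area).
F: not dominated.
G: dominated by A (floor area 51≥30, lease 233≤265, dock doors 37≥12).
H: not dominated (best lease).
I: not dominated.

A, B, D, E, F, H, I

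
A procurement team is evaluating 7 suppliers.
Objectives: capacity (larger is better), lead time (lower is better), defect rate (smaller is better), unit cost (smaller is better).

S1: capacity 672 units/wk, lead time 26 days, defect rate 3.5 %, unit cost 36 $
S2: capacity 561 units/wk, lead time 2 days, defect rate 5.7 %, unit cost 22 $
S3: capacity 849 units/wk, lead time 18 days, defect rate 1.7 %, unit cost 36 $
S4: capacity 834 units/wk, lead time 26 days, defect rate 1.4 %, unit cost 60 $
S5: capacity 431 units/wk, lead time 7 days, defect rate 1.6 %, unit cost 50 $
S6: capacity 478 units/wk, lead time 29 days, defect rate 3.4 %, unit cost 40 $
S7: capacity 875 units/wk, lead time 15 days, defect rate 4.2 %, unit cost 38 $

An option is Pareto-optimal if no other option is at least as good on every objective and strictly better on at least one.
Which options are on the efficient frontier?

S2, S3, S4, S5, S7

S1: dominated by S3 (capacity 849≥672, lead time 18≤26, defect rate 1.7≤3.5, unit cost 36≤36).
S2: not dominated (best lead time).
S3: not dominated.
S4: not dominated (best defect rate).
S5: not dominated.
S6: dominated by S3 (capacity 849≥478, lead time 18≤29, defect rate 1.7≤3.4, unit cost 36≤40).
S7: not dominated (best capacity).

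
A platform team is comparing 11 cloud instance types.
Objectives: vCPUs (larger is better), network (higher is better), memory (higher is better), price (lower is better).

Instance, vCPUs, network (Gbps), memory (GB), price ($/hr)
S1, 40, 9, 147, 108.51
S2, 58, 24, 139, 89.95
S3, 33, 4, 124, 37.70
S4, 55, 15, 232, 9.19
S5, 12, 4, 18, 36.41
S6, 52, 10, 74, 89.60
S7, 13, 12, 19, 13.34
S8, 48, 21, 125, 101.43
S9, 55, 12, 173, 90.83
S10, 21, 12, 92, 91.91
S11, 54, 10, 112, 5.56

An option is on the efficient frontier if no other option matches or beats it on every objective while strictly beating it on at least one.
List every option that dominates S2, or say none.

none

S1: worse on vCPUs (40 vs 58).
S3: worse on vCPUs (33 vs 58).
S4: worse on vCPUs (55 vs 58).
S5: worse on vCPUs (12 vs 58).
S6: worse on vCPUs (52 vs 58).
S7: worse on vCPUs (13 vs 58).
S8: worse on vCPUs (48 vs 58).
S9: worse on vCPUs (55 vs 58).
S10: worse on vCPUs (21 vs 58).
S11: worse on vCPUs (54 vs 58).
No option dominates S2.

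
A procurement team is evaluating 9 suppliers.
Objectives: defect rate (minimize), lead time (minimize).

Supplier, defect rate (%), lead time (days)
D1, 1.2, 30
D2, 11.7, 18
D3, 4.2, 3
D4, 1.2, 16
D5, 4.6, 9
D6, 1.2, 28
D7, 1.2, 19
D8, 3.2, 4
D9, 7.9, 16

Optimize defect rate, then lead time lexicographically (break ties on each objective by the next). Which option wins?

First minimize defect rate: best is 1.2, kept {D1, D4, D6, D7}.
Then minimize lead time: best is 16, kept {D4}.

D4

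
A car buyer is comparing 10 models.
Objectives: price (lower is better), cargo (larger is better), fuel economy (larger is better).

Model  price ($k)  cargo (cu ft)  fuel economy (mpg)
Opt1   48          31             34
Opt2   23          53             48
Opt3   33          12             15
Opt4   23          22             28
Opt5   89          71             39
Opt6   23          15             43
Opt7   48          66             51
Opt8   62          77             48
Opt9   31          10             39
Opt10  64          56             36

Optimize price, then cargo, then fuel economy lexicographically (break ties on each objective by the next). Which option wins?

First minimize price: best is 23, kept {Opt2, Opt4, Opt6}.
Then maximize cargo: best is 53, kept {Opt2}.

Opt2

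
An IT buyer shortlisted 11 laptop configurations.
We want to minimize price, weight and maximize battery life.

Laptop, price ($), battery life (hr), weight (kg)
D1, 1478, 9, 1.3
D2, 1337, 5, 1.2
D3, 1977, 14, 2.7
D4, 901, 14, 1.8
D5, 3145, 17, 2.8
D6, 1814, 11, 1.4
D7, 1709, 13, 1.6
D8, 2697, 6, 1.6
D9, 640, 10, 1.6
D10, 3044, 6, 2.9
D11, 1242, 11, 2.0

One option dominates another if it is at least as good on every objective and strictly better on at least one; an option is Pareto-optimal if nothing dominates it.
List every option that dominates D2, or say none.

none

D1: worse on price (1478 vs 1337).
D3: worse on price (1977 vs 1337).
D4: worse on weight (1.8 vs 1.2).
D5: worse on price (3145 vs 1337).
D6: worse on price (1814 vs 1337).
D7: worse on price (1709 vs 1337).
D8: worse on price (2697 vs 1337).
D9: worse on weight (1.6 vs 1.2).
D10: worse on price (3044 vs 1337).
D11: worse on weight (2.0 vs 1.2).
No option dominates D2.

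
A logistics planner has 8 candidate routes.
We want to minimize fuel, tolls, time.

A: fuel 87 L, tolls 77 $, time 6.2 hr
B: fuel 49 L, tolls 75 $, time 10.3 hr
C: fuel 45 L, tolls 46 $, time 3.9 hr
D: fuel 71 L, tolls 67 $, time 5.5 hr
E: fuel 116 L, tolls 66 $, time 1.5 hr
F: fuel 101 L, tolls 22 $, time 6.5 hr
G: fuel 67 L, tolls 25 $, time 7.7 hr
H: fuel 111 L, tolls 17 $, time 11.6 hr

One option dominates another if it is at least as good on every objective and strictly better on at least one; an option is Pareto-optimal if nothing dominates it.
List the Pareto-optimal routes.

C, E, F, G, H

A: dominated by C (fuel 45≤87, tolls 46≤77, time 3.9≤6.2).
B: dominated by C (fuel 45≤49, tolls 46≤75, time 3.9≤10.3).
C: not dominated (best fuel).
D: dominated by C (fuel 45≤71, tolls 46≤67, time 3.9≤5.5).
E: not dominated (best time).
F: not dominated.
G: not dominated.
H: not dominated (best tolls).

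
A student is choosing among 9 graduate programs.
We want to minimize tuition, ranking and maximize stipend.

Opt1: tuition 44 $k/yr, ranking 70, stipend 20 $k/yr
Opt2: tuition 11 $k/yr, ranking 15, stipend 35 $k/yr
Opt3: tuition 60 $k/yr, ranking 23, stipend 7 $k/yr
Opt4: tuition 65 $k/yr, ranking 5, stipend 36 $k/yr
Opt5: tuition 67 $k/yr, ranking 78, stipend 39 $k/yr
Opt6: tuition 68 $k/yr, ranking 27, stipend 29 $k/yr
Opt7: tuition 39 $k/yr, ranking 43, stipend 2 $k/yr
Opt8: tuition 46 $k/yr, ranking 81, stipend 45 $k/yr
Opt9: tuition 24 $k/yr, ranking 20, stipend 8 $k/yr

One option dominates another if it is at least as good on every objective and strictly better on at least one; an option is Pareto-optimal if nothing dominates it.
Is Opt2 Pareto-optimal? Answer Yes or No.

Yes

Opt1: worse on tuition (44 vs 11).
Opt3: worse on tuition (60 vs 11).
Opt4: worse on tuition (65 vs 11).
Opt5: worse on tuition (67 vs 11).
Opt6: worse on tuition (68 vs 11).
Opt7: worse on tuition (39 vs 11).
Opt8: worse on tuition (46 vs 11).
Opt9: worse on tuition (24 vs 11).
No option is at least as good as Opt2 on every objective and strictly better on one.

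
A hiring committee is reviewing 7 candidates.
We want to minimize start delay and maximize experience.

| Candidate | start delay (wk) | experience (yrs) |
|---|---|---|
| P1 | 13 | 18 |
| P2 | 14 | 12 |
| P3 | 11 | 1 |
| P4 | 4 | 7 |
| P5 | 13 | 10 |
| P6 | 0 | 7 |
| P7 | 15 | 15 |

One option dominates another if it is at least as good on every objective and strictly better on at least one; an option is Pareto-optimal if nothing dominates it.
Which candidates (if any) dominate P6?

none

P1: worse on start delay (13 vs 0).
P2: worse on start delay (14 vs 0).
P3: worse on start delay (11 vs 0).
P4: worse on start delay (4 vs 0).
P5: worse on start delay (13 vs 0).
P7: worse on start delay (15 vs 0).
No option dominates P6.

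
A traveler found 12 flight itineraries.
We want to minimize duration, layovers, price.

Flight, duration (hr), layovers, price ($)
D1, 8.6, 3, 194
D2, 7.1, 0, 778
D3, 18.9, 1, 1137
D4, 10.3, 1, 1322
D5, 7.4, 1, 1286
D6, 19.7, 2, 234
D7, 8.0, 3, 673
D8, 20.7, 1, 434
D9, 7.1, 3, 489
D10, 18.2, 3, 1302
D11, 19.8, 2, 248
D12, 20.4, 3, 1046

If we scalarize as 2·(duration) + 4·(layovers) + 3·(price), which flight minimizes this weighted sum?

D1: 2·8.6 + 4·3 + 3·194 = 611.2
D2: 2·7.1 + 4·0 + 3·778 = 2348.2
D3: 2·18.9 + 4·1 + 3·1137 = 3452.8
D4: 2·10.3 + 4·1 + 3·1322 = 3990.6
D5: 2·7.4 + 4·1 + 3·1286 = 3876.8
D6: 2·19.7 + 4·2 + 3·234 = 749.4
D7: 2·8.0 + 4·3 + 3·673 = 2047.0
D8: 2·20.7 + 4·1 + 3·434 = 1347.4
D9: 2·7.1 + 4·3 + 3·489 = 1493.2
D10: 2·18.2 + 4·3 + 3·1302 = 3954.4
D11: 2·19.8 + 4·2 + 3·248 = 791.6
D12: 2·20.4 + 4·3 + 3·1046 = 3190.8
Lowest: D1 at 611.2.

D1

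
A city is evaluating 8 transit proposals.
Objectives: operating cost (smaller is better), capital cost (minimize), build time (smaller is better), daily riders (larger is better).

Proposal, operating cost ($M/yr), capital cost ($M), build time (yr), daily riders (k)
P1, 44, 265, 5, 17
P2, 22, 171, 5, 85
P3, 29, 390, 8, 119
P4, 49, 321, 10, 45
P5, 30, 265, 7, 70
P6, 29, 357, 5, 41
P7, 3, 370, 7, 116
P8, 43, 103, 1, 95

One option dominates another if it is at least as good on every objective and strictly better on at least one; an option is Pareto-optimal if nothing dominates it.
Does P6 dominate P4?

P6 vs P4: P6 is worse on capital cost (357 vs 321), so it does not dominate P4.

No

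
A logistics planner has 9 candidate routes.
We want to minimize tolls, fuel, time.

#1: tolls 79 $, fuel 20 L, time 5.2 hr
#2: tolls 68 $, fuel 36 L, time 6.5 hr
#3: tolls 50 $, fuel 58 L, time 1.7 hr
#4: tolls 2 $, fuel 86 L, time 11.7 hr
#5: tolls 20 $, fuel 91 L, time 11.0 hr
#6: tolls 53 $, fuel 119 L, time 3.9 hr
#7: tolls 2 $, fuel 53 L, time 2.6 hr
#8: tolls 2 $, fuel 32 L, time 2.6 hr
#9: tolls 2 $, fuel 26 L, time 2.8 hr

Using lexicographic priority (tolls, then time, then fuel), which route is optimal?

First minimize tolls: best is 2, kept {#4, #7, #8, #9}.
Then minimize time: best is 2.6, kept {#7, #8}.
Then minimize fuel: best is 32, kept {#8}.

#8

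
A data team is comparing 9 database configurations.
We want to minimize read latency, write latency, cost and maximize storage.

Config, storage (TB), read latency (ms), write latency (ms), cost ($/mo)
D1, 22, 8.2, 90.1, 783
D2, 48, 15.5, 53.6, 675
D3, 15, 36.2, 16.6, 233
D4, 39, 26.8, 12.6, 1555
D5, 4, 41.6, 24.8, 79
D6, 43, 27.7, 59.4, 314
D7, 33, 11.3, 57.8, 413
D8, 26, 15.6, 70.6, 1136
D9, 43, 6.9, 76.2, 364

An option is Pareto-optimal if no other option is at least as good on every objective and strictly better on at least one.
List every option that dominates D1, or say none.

D9

D9: storage 43≥22, read latency 6.9≤8.2, write latency 76.2≤90.1, cost 364≤783 — dominates D1.
Others (D2, D3, D4, D5, D6, D7, D8) are each worse than D1 on at least one objective.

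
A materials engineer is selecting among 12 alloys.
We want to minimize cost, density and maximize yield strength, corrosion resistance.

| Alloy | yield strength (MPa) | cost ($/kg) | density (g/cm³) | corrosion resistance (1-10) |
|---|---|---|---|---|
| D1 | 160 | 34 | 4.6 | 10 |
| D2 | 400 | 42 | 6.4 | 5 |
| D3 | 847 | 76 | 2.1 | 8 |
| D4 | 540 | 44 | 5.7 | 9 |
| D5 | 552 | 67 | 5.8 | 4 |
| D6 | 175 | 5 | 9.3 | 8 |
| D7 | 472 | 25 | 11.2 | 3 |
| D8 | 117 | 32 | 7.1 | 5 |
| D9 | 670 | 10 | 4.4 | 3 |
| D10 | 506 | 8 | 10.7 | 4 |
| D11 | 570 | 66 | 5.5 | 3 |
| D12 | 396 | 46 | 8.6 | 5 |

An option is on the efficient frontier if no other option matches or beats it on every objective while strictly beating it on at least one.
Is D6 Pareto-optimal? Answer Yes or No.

D1: worse on yield strength (160 vs 175).
D2: worse on cost (42 vs 5).
D3: worse on cost (76 vs 5).
D4: worse on cost (44 vs 5).
D5: worse on cost (67 vs 5).
D7: worse on cost (25 vs 5).
D8: worse on yield strength (117 vs 175).
D9: worse on cost (10 vs 5).
D10: worse on cost (8 vs 5).
D11: worse on cost (66 vs 5).
D12: worse on cost (46 vs 5).
No option is at least as good as D6 on every objective and strictly better on one.

Yes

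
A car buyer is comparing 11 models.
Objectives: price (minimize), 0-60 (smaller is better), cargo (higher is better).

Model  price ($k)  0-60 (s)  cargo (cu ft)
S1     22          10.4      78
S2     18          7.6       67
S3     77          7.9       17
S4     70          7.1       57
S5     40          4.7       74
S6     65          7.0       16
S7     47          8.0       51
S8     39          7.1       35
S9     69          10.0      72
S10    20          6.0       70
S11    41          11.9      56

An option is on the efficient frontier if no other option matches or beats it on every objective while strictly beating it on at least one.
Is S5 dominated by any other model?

No

S1: worse on 0-60 (10.4 vs 4.7).
S2: worse on 0-60 (7.6 vs 4.7).
S3: worse on price (77 vs 40).
S4: worse on price (70 vs 40).
S6: worse on price (65 vs 40).
S7: worse on price (47 vs 40).
S8: worse on 0-60 (7.1 vs 4.7).
S9: worse on price (69 vs 40).
S10: worse on 0-60 (6.0 vs 4.7).
S11: worse on price (41 vs 40).
No option is at least as good as S5 on every objective and strictly better on one.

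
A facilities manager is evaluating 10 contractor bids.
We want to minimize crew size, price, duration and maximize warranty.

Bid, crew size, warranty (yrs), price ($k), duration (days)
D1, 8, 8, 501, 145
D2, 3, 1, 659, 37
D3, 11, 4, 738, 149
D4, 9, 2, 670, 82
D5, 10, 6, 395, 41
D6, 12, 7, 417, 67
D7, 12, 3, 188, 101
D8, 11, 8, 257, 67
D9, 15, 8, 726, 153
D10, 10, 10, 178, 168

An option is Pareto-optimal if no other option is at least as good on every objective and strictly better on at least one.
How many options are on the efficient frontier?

D1: not dominated.
D2: not dominated (best crew size).
D3: dominated by D1 (crew size 8≤11, warranty 8≥4, price 501≤738, duration 145≤149).
D4: not dominated.
D5: not dominated.
D6: dominated by D8 (crew size 11≤12, warranty 8≥7, price 257≤417, duration 67≤67).
D7: not dominated.
D8: not dominated.
D9: dominated by D1 (crew size 8≤15, warranty 8≥8, price 501≤726, duration 145≤153).
D10: not dominated (best warranty).
Pareto-optimal: D1, D2, D4, D5, D7, D8, D10 → 7.

7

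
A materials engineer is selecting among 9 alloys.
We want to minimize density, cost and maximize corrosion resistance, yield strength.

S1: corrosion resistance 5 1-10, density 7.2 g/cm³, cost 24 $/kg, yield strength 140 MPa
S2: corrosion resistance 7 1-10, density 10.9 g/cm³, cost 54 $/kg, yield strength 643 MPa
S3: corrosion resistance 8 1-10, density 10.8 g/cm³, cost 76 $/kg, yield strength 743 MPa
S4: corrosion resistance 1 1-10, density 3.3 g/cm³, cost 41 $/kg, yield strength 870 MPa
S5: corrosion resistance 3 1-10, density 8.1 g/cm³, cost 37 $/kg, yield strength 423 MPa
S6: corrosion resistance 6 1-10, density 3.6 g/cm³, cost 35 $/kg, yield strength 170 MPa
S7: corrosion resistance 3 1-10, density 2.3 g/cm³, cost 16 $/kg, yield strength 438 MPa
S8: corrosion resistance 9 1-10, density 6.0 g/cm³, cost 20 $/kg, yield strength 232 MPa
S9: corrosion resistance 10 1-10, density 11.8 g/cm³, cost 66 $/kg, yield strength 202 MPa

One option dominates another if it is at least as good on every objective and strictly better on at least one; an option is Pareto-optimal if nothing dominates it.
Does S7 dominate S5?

Yes

S7 vs S5: corrosion resistance 3≥3, density 2.3≤8.1, cost 16≤37, yield strength 438≥423 — S7 is at least as good on every objective with at least one strict improvement.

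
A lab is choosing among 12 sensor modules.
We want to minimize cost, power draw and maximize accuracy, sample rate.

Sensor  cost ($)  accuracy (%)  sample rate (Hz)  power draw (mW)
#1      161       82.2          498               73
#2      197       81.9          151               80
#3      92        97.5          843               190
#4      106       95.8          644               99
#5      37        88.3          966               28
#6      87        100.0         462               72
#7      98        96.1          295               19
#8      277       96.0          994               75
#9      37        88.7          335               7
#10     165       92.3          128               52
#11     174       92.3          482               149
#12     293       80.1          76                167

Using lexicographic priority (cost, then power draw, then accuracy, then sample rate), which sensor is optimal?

First minimize cost: best is 37, kept {#5, #9}.
Then minimize power draw: best is 7, kept {#9}.

#9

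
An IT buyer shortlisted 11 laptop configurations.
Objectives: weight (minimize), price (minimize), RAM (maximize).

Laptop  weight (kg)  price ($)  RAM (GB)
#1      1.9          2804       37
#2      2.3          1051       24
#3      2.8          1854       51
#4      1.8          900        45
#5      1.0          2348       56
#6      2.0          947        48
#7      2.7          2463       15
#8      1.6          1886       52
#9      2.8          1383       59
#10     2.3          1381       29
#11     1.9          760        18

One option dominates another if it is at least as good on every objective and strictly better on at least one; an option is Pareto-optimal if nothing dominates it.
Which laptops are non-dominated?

#1: dominated by #4 (weight 1.8≤1.9, price 900≤2804, RAM 45≥37).
#2: dominated by #4 (weight 1.8≤2.3, price 900≤1051, RAM 45≥24).
#3: dominated by #9 (weight 2.8≤2.8, price 1383≤1854, RAM 59≥51).
#4: not dominated.
#5: not dominated (best weight).
#6: not dominated.
#7: dominated by #2 (weight 2.3≤2.7, price 1051≤2463, RAM 24≥15).
#8: not dominated.
#9: not dominated (best RAM).
#10: dominated by #4 (weight 1.8≤2.3, price 900≤1381, RAM 45≥29).
#11: not dominated (best price).

#4, #5, #6, #8, #9, #11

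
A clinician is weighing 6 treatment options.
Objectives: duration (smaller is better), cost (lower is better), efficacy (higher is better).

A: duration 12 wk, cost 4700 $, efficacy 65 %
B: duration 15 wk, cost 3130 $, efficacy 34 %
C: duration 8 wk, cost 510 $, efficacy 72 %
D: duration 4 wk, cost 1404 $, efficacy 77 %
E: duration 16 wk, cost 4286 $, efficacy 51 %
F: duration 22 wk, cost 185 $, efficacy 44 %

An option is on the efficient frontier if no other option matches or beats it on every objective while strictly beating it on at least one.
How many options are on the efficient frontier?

3

A: dominated by C (duration 8≤12, cost 510≤4700, efficacy 72≥65).
B: dominated by C (duration 8≤15, cost 510≤3130, efficacy 72≥34).
C: not dominated.
D: not dominated (best duration).
E: dominated by C (duration 8≤16, cost 510≤4286, efficacy 72≥51).
F: not dominated (best cost).
Pareto-optimal: C, D, F → 3.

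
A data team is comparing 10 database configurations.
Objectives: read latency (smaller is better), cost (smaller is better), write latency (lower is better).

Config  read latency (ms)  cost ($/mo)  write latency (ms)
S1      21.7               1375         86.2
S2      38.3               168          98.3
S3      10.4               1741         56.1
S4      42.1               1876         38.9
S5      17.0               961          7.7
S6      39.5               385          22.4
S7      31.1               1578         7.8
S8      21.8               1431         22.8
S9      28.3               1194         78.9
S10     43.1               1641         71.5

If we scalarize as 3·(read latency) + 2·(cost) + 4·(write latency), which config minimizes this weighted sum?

S2

S1: 3·21.7 + 2·1375 + 4·86.2 = 3159.9
S2: 3·38.3 + 2·168 + 4·98.3 = 844.1
S3: 3·10.4 + 2·1741 + 4·56.1 = 3737.6
S4: 3·42.1 + 2·1876 + 4·38.9 = 4033.9
S5: 3·17.0 + 2·961 + 4·7.7 = 2003.8
S6: 3·39.5 + 2·385 + 4·22.4 = 978.1
S7: 3·31.1 + 2·1578 + 4·7.8 = 3280.5
S8: 3·21.8 + 2·1431 + 4·22.8 = 3018.6
S9: 3·28.3 + 2·1194 + 4·78.9 = 2788.5
S10: 3·43.1 + 2·1641 + 4·71.5 = 3697.3
Lowest: S2 at 844.1.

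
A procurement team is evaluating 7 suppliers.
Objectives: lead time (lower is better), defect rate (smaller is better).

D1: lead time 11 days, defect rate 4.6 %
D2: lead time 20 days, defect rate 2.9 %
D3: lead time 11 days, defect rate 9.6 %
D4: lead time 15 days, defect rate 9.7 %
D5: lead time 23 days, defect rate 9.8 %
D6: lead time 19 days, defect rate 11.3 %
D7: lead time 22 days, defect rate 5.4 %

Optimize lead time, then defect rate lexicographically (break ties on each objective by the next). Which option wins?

D1

First minimize lead time: best is 11, kept {D1, D3}.
Then minimize defect rate: best is 4.6, kept {D1}.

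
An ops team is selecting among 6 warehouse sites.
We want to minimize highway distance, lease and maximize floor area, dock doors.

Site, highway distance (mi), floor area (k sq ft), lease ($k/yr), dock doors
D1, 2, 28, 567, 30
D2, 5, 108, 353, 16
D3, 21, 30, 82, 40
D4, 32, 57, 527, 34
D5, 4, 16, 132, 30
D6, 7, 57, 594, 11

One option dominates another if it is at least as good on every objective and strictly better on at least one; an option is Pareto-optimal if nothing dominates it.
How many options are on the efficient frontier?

5

D1: not dominated (best highway distance).
D2: not dominated (best floor area).
D3: not dominated (best lease).
D4: not dominated.
D5: not dominated.
D6: dominated by D2 (highway distance 5≤7, floor area 108≥57, lease 353≤594, dock doors 16≥11).
Pareto-optimal: D1, D2, D3, D4, D5 → 5.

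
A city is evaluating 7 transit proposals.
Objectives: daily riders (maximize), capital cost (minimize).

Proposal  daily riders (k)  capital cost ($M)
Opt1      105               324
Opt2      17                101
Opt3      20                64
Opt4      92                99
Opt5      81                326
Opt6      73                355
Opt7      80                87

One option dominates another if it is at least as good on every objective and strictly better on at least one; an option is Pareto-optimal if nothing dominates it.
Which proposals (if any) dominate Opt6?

Opt1, Opt4, Opt5, Opt7

Opt1: daily riders 105≥73, capital cost 324≤355 — dominates Opt6.
Opt4: daily riders 92≥73, capital cost 99≤355 — dominates Opt6.
Opt5: daily riders 81≥73, capital cost 326≤355 — dominates Opt6.
Opt7: daily riders 80≥73, capital cost 87≤355 — dominates Opt6.
Others (Opt2, Opt3) are each worse than Opt6 on at least one objective.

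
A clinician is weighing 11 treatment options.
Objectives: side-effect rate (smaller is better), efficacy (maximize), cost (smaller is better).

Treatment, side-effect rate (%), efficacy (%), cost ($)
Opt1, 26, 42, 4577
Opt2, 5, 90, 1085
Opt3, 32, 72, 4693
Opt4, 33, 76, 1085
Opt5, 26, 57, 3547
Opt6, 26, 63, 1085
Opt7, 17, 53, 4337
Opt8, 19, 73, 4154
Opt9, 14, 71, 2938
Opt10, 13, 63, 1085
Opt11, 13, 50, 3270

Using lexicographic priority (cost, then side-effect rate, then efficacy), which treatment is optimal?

Opt2

First minimize cost: best is 1085, kept {Opt2, Opt4, Opt6, Opt10}.
Then minimize side-effect rate: best is 5, kept {Opt2}.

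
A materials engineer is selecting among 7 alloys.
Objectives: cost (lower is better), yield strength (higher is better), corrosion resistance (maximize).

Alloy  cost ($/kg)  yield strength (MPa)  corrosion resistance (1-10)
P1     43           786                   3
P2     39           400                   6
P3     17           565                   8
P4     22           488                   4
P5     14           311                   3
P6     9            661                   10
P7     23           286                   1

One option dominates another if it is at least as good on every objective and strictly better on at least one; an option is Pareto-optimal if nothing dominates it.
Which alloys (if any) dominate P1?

P2: worse on yield strength (400 vs 786).
P3: worse on yield strength (565 vs 786).
P4: worse on yield strength (488 vs 786).
P5: worse on yield strength (311 vs 786).
P6: worse on yield strength (661 vs 786).
P7: worse on yield strength (286 vs 786).
No option dominates P1.

none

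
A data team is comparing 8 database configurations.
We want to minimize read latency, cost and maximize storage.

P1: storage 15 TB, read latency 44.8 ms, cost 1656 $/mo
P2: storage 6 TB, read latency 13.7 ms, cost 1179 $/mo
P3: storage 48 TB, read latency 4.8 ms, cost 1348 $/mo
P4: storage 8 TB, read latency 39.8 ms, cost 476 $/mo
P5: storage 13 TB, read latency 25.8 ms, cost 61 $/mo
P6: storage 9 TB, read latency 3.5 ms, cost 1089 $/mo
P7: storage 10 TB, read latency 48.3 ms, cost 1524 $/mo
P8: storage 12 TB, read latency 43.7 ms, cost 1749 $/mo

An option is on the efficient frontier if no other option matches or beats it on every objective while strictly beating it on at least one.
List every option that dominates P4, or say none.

P5

P5: storage 13≥8, read latency 25.8≤39.8, cost 61≤476 — dominates P4.
Others (P1, P2, P3, P6, P7, P8) are each worse than P4 on at least one objective.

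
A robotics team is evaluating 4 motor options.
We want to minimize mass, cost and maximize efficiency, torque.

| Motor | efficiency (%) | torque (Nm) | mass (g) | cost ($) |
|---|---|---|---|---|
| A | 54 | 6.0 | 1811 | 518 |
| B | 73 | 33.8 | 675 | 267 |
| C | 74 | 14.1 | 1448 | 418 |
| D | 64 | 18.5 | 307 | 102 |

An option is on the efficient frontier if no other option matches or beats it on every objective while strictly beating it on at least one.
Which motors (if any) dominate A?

B: efficiency 73≥54, torque 33.8≥6.0, mass 675≤1811, cost 267≤518 — dominates A.
C: efficiency 74≥54, torque 14.1≥6.0, mass 1448≤1811, cost 418≤518 — dominates A.
D: efficiency 64≥54, torque 18.5≥6.0, mass 307≤1811, cost 102≤518 — dominates A.

B, C, D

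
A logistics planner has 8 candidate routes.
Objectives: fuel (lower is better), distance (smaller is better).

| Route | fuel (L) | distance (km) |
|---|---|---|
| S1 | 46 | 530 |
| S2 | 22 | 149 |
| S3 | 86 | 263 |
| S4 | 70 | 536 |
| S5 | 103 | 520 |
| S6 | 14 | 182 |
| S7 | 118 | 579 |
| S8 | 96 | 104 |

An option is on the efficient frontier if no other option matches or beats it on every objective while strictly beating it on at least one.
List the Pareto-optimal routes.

S1: dominated by S2 (fuel 22≤46, distance 149≤530).
S2: not dominated.
S3: dominated by S2 (fuel 22≤86, distance 149≤263).
S4: dominated by S1 (fuel 46≤70, distance 530≤536).
S5: dominated by S2 (fuel 22≤103, distance 149≤520).
S6: not dominated (best fuel).
S7: dominated by S1 (fuel 46≤118, distance 530≤579).
S8: not dominated (best distance).

S2, S6, S8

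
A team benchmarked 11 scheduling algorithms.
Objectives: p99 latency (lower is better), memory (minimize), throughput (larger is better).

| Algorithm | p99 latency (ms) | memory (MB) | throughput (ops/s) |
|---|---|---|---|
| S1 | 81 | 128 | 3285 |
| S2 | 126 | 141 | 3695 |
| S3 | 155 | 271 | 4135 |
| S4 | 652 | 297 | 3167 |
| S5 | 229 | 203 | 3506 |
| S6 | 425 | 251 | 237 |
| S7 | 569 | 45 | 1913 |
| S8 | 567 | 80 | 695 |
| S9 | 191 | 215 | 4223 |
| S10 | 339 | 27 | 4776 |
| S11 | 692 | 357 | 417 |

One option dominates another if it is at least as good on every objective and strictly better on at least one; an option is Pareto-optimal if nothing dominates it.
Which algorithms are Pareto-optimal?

S1: not dominated (best p99 latency).
S2: not dominated.
S3: not dominated.
S4: dominated by S1 (p99 latency 81≤652, memory 128≤297, throughput 3285≥3167).
S5: dominated by S2 (p99 latency 126≤229, memory 141≤203, throughput 3695≥3506).
S6: dominated by S1 (p99 latency 81≤425, memory 128≤251, throughput 3285≥237).
S7: dominated by S10 (p99 latency 339≤569, memory 27≤45, throughput 4776≥1913).
S8: dominated by S10 (p99 latency 339≤567, memory 27≤80, throughput 4776≥695).
S9: not dominated.
S10: not dominated (best memory).
S11: dominated by S1 (p99 latency 81≤692, memory 128≤357, throughput 3285≥417).

S1, S2, S3, S9, S10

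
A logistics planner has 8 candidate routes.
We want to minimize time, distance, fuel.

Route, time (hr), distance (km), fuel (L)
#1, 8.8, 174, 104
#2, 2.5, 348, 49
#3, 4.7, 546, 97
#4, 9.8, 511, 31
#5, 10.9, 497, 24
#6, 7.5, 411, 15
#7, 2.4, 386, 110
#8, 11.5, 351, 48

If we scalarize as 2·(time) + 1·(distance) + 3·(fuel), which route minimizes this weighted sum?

#1: 2·8.8 + 1·174 + 3·104 = 503.6
#2: 2·2.5 + 1·348 + 3·49 = 500.0
#3: 2·4.7 + 1·546 + 3·97 = 846.4
#4: 2·9.8 + 1·511 + 3·31 = 623.6
#5: 2·10.9 + 1·497 + 3·24 = 590.8
#6: 2·7.5 + 1·411 + 3·15 = 471.0
#7: 2·2.4 + 1·386 + 3·110 = 720.8
#8: 2·11.5 + 1·351 + 3·48 = 518.0
Lowest: #6 at 471.0.

#6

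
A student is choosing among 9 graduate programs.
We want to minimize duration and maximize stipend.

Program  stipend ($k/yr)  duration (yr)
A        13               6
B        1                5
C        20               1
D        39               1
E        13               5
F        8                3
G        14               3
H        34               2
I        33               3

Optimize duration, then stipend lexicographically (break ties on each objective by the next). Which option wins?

D

First minimize duration: best is 1, kept {C, D}.
Then maximize stipend: best is 39, kept {D}.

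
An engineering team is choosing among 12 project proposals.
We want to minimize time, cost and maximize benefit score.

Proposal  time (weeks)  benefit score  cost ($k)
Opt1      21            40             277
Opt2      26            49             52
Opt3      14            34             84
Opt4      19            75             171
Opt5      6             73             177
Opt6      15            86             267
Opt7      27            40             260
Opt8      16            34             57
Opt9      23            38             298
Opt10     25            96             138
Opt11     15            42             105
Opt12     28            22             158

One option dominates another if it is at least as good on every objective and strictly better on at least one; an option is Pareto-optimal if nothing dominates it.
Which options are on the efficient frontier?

Opt1: dominated by Opt4 (time 19≤21, benefit score 75≥40, cost 171≤277).
Opt2: not dominated (best cost).
Opt3: not dominated.
Opt4: not dominated.
Opt5: not dominated (best time).
Opt6: not dominated.
Opt7: dominated by Opt2 (time 26≤27, benefit score 49≥40, cost 52≤260).
Opt8: not dominated.
Opt9: dominated by Opt1 (time 21≤23, benefit score 40≥38, cost 277≤298).
Opt10: not dominated (best benefit score).
Opt11: not dominated.
Opt12: dominated by Opt2 (time 26≤28, benefit score 49≥22, cost 52≤158).

Opt2, Opt3, Opt4, Opt5, Opt6, Opt8, Opt10, Opt11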